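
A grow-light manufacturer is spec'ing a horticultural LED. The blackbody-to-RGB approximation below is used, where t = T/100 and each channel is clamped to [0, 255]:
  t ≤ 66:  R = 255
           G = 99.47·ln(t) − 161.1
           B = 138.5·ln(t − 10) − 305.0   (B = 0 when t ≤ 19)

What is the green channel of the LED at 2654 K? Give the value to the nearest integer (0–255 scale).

t = 2654/100 = 26.54; the t ≤ 66 branch applies.
G = 99.47·ln 26.54 − 161.1 = 99.47·3.2787 − 161.1 = 165.028.
Rounded: 165.

165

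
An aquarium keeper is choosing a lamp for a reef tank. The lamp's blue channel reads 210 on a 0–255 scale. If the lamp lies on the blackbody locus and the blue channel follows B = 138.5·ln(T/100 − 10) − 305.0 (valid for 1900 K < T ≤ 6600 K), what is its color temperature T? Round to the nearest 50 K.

ln(t − 10) = (210 + 305.0) / 138.5 = 3.7184.
t − 10 = e^3.7184 = 41.199, so t = 51.199.
T = 100·t = 5120 K → 5100 K to the nearest 50 K.

5100 K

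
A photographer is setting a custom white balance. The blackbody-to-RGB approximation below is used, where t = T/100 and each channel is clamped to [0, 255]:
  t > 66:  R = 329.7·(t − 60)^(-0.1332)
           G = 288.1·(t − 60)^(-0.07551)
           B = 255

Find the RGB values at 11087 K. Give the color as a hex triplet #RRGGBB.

#C3D6FF

t = 11087/100 = 110.87; the t > 66 branch applies.
R = 329.7·(110.87 − 60)^(-0.1332) = 329.7·50.87^(-0.1332) = 329.7·0.59251 = 195.352.
G = 288.1·(110.87 − 60)^(-0.07551) = 288.1·50.87^(-0.07551) = 288.1·0.74327 = 214.135.
B = 255 by definition for t > 66.
Rounded: (195, 214, 255).
In hex: #C3D6FF.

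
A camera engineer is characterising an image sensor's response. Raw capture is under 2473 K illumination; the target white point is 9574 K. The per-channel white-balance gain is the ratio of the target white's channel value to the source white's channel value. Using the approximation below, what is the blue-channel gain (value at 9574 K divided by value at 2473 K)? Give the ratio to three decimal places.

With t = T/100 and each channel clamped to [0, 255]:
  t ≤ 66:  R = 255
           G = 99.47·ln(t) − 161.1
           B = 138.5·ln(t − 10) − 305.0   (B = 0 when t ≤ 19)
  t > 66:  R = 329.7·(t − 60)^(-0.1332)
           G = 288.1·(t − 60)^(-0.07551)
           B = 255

At 2473 K (t = 24.73):
  B = 138.5·ln(24.73 − 10) − 305.0 = 138.5·ln 14.73 − 305.0 = 138.5·2.6899 − 305.0 = 67.549.
At 9574 K (t = 95.74):
  B = 255 by definition for t > 66.
Gain = 255.000 / 67.549 = 3.7750 → 3.775.

3.775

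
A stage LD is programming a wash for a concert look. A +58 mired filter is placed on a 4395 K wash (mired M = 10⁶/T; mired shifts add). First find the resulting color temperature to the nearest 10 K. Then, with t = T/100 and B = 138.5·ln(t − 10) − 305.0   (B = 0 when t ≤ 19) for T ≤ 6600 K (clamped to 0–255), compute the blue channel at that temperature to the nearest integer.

141

M_in = 10⁶/4395 = 227.53; M_out = 227.53 + (+58) = 285.53.
T_out = 10⁶/285.53 = 3502.2 K → 3500 K; t = 35.
B = 138.5·ln(35 − 10) − 305.0 = 138.5·ln 25 − 305.0 = 138.5·3.2189 − 305.0 = 140.814.
Rounded: 141.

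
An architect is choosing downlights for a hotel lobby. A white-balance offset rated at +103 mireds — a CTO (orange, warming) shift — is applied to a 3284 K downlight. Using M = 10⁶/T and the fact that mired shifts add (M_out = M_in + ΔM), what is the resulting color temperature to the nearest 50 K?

2450 K

M_in = 10⁶/3284 = 304.51 mireds.
M_out = 304.51 + (+103) = 407.51 mireds.
T_out = 10⁶/407.51 = 2453.9 K → 2450 K.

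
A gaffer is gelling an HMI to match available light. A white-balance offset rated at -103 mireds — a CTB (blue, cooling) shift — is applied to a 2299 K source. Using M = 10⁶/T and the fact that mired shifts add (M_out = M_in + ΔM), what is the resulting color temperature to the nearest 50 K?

M_in = 10⁶/2299 = 434.97 mireds.
M_out = 434.97 + (-103) = 331.97 mireds.
T_out = 10⁶/331.97 = 3012.3 K → 3000 K.

3000 K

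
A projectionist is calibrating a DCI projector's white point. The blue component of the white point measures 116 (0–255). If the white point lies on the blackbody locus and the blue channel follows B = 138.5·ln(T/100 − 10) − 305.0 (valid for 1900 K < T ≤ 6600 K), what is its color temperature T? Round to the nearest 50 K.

3100 K

ln(t − 10) = (116 + 305.0) / 138.5 = 3.0397.
t − 10 = e^3.0397 = 20.899, so t = 30.899.
T = 100·t = 3090 K → 3100 K to the nearest 50 K.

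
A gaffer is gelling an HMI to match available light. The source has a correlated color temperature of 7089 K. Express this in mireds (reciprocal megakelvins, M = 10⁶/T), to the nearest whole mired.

M = 10⁶ / 7089 = 141.064 → 141 mireds.

141 mireds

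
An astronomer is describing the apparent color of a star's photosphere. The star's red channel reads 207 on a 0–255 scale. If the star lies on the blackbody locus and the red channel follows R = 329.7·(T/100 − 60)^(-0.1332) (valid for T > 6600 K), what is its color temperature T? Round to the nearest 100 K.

9300 K

(t − 60)^(-0.1332) = 207/329.7 = 0.62784.
t − 60 = 0.62784^(1/-0.1332) = 0.62784^(-7.508) = 32.933, so t = 92.933.
T = 100·t = 9293 K → 9300 K to the nearest 100 K.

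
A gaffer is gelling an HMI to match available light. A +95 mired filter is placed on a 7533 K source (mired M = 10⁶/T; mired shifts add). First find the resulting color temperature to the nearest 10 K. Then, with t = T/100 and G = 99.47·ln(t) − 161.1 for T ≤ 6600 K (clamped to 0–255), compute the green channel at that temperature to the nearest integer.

M_in = 10⁶/7533 = 132.75; M_out = 132.75 + (+95) = 227.75.
T_out = 10⁶/227.75 = 4390.8 K → 4390 K; t = 43.9.
G = 99.47·ln 43.9 − 161.1 = 99.47·3.7819 − 161.1 = 215.087.
Rounded: 215.

215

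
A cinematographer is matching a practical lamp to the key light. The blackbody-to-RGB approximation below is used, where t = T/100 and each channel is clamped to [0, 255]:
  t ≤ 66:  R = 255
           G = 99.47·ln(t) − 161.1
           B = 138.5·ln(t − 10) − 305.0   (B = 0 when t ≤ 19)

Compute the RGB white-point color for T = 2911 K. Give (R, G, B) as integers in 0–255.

(255, 174, 104)

t = 2911/100 = 29.11; the t ≤ 66 branch applies.
R = 255 by definition for t ≤ 66.
G = 99.47·ln 29.11 − 161.1 = 99.47·3.3711 − 161.1 = 174.222.
B = 138.5·ln(29.11 − 10) − 305.0 = 138.5·ln 19.11 − 305.0 = 138.5·2.9502 − 305.0 = 103.604.
Rounded: (255, 174, 104).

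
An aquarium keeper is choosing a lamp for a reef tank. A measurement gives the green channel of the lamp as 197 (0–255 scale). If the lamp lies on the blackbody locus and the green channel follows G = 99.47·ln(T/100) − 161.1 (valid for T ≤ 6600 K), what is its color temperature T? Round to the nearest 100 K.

ln t = (197 + 161.1) / 99.47 = 3.6001.
t = e^3.6001 = 36.601.
T = 100·t = 3660 K → 3700 K to the nearest 100 K.

3700 K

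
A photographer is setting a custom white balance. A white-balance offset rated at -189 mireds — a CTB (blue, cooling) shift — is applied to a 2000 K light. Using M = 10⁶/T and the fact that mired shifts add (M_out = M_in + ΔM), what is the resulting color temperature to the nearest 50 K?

M_in = 10⁶/2000 = 500.00 mireds.
M_out = 500.00 + (-189) = 311.00 mireds.
T_out = 10⁶/311.00 = 3215.4 K → 3200 K.

3200 K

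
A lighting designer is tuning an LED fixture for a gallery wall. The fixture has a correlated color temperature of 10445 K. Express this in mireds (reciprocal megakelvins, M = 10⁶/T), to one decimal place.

95.7 mireds

M = 10⁶ / 10445 = 95.740 → 95.7 mireds.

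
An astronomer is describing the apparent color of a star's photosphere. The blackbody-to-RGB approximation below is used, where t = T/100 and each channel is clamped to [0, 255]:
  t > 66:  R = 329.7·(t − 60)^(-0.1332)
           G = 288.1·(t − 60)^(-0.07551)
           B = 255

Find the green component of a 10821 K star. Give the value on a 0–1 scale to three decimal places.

t = 10821/100 = 108.21; the t > 66 branch applies.
G = 288.1·(108.21 − 60)^(-0.07551) = 288.1·48.21^(-0.07551) = 288.1·0.74629 = 215.006.
On a 0–1 scale: 215.006/255 = 0.8432 → 0.843.

0.843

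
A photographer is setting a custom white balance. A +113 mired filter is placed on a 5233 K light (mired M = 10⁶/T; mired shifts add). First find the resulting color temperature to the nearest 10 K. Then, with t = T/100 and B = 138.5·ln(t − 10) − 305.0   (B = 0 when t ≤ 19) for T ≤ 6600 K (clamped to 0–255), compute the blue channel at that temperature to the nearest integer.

129

M_in = 10⁶/5233 = 191.09; M_out = 191.09 + (+113) = 304.09.
T_out = 10⁶/304.09 = 3288.4 K → 3290 K; t = 32.9.
B = 138.5·ln(32.9 − 10) − 305.0 = 138.5·ln 22.9 − 305.0 = 138.5·3.1311 − 305.0 = 128.662.
Rounded: 129.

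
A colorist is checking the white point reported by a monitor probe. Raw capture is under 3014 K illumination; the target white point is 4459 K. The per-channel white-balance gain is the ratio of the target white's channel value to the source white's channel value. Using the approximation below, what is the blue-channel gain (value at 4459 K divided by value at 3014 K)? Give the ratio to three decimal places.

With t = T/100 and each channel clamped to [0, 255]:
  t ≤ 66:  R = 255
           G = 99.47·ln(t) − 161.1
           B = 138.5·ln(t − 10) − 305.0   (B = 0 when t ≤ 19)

1.676

At 3014 K (t = 30.14):
  B = 138.5·ln(30.14 − 10) − 305.0 = 138.5·ln 20.14 − 305.0 = 138.5·3.0027 − 305.0 = 110.875.
At 4459 K (t = 44.59):
  B = 138.5·ln(44.59 − 10) − 305.0 = 138.5·ln 34.59 − 305.0 = 138.5·3.5436 − 305.0 = 185.784.
Gain = 185.784 / 110.875 = 1.6756 → 1.676.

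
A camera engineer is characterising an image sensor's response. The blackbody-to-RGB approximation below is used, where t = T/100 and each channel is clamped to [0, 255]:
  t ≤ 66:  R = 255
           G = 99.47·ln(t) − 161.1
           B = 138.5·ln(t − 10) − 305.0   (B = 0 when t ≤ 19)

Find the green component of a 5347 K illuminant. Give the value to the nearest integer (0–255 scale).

t = 5347/100 = 53.47; the t ≤ 66 branch applies.
G = 99.47·ln 53.47 − 161.1 = 99.47·3.9791 − 161.1 = 234.703.
Rounded: 235.

235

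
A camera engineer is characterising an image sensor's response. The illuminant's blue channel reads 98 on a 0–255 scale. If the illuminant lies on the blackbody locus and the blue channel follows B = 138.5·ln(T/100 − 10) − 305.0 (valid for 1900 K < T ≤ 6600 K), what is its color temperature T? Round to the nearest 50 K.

2850 K

ln(t − 10) = (98 + 305.0) / 138.5 = 2.9097.
t − 10 = e^2.9097 = 18.352, so t = 28.352.
T = 100·t = 2835 K → 2850 K to the nearest 50 K.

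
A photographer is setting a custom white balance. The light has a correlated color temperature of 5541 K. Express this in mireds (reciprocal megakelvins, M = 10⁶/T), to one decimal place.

M = 10⁶ / 5541 = 180.473 → 180.5 mireds.

180.5 mireds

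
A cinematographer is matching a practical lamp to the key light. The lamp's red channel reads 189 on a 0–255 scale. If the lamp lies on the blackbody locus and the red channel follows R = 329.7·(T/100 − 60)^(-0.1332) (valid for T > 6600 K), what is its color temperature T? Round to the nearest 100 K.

12500 K

(t − 60)^(-0.1332) = 189/329.7 = 0.57325.
t − 60 = 0.57325^(1/-0.1332) = 0.57325^(-7.508) = 65.199, so t = 125.199.
T = 100·t = 12520 K → 12500 K to the nearest 100 K.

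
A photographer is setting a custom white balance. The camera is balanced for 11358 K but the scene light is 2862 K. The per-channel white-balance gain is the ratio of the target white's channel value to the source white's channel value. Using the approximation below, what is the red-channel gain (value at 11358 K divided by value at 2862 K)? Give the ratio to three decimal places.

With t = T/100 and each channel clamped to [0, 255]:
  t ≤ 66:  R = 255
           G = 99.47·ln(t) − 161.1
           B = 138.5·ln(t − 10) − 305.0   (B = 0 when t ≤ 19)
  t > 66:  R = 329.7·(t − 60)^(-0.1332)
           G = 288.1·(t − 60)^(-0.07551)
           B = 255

0.761

At 2862 K (t = 28.62):
  R = 255 by definition for t ≤ 66.
At 11358 K (t = 113.58):
  R = 329.7·(113.58 − 60)^(-0.1332) = 329.7·53.58^(-0.1332) = 329.7·0.58843 = 194.006.
Gain = 194.006 / 255.000 = 0.7608 → 0.761.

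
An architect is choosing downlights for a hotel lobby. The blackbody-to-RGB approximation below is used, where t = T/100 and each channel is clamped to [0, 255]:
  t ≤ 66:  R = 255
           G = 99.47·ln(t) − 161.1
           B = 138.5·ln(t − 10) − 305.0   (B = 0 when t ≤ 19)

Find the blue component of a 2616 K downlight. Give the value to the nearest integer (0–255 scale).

80

t = 2616/100 = 26.16; the t ≤ 66 branch applies.
B = 138.5·ln(26.16 − 10) − 305.0 = 138.5·ln 16.16 − 305.0 = 138.5·2.7825 − 305.0 = 80.382.
Rounded: 80.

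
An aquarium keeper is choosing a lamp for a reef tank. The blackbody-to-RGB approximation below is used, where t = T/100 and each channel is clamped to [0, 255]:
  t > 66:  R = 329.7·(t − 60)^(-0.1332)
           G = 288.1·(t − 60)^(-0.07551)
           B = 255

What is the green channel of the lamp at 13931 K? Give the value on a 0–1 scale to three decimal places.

t = 13931/100 = 139.31; the t > 66 branch applies.
G = 288.1·(139.31 − 60)^(-0.07551) = 288.1·79.31^(-0.07551) = 288.1·0.71876 = 207.074.
On a 0–1 scale: 207.074/255 = 0.8121 → 0.812.

0.812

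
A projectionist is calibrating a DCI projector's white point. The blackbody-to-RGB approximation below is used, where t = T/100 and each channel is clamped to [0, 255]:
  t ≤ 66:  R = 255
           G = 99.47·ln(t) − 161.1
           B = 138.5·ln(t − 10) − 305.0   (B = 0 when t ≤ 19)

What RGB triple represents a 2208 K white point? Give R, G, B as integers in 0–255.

t = 2208/100 = 22.08; the t ≤ 66 branch applies.
R = 255 by definition for t ≤ 66.
G = 99.47·ln 22.08 − 161.1 = 99.47·3.0947 − 161.1 = 146.727.
B = 138.5·ln(22.08 − 10) − 305.0 = 138.5·ln 12.08 − 305.0 = 138.5·2.4916 − 305.0 = 40.080.
Rounded: (255, 147, 40).

R=255, G=147, B=40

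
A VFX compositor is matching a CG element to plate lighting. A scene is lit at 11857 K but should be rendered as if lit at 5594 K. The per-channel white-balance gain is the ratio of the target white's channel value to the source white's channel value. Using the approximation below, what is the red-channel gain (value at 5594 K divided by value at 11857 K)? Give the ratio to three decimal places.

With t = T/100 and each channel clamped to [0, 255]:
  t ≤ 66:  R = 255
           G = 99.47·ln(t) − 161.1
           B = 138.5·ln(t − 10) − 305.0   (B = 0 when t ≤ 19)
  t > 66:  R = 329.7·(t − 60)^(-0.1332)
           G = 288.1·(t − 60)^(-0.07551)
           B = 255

1.330

At 11857 K (t = 118.57):
  R = 329.7·(118.57 − 60)^(-0.1332) = 329.7·58.57^(-0.1332) = 329.7·0.58149 = 191.719.
At 5594 K (t = 55.94):
  R = 255 by definition for t ≤ 66.
Gain = 255.000 / 191.719 = 1.3301 → 1.330.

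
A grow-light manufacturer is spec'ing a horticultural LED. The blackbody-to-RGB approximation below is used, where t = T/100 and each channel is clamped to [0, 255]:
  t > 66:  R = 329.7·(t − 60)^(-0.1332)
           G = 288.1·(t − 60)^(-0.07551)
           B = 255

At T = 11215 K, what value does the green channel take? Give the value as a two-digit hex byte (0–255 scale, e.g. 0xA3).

t = 11215/100 = 112.15; the t > 66 branch applies.
G = 288.1·(112.15 − 60)^(-0.07551) = 288.1·52.15^(-0.07551) = 288.1·0.74187 = 213.734.
Rounded: 214; in hex, 0xD6.

0xD6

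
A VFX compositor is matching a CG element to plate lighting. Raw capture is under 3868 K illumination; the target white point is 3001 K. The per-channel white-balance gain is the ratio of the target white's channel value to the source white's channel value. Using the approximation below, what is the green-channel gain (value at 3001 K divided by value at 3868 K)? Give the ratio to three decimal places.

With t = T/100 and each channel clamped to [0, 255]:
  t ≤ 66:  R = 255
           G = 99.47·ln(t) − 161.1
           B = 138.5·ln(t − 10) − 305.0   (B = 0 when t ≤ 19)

At 3868 K (t = 38.68):
  G = 99.47·ln 38.68 − 161.1 = 99.47·3.6553 − 161.1 = 202.495.
At 3001 K (t = 30.01):
  G = 99.47·ln 30.01 − 161.1 = 99.47·3.4015 − 161.1 = 177.250.
Gain = 177.250 / 202.495 = 0.8753 → 0.875.

0.875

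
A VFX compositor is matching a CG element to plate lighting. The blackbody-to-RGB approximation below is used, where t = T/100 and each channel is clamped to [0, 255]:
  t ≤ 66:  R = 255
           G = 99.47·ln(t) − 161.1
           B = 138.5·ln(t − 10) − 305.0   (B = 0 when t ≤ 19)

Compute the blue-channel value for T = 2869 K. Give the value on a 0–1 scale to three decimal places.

0.394

t = 2869/100 = 28.69; the t ≤ 66 branch applies.
B = 138.5·ln(28.69 − 10) − 305.0 = 138.5·ln 18.69 − 305.0 = 138.5·2.9280 − 305.0 = 100.526.
On a 0–1 scale: 100.526/255 = 0.3942 → 0.394.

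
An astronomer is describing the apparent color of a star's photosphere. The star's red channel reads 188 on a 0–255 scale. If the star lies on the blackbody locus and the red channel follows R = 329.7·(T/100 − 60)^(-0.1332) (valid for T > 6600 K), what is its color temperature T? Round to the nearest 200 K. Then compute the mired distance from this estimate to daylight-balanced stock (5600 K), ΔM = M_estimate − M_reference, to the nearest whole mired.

-100 mireds

(t − 60)^(-0.1332) = 188/329.7 = 0.57022.
t − 60 = 0.57022^(1/-0.1332) = 0.57022^(-7.508) = 67.848, so t = 127.848.
T = 100·t = 12785 K → 12800 K to the nearest 200 K.
M_estimate = 10⁶/12800 = 78.12; M_reference = 10⁶/5600 = 178.57.
ΔM = 78.12 − 178.57 = -100.45 → -100 mireds.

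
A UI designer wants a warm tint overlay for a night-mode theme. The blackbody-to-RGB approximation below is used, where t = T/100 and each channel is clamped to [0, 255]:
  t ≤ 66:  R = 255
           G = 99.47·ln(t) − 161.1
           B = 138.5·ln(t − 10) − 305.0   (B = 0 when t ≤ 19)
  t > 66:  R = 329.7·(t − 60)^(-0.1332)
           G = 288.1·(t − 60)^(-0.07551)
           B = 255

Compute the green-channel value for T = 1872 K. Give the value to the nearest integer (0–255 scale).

t = 1872/100 = 18.72; the t ≤ 66 branch applies.
G = 99.47·ln 18.72 − 161.1 = 99.47·2.9296 − 161.1 = 130.307.
Rounded: 130.

130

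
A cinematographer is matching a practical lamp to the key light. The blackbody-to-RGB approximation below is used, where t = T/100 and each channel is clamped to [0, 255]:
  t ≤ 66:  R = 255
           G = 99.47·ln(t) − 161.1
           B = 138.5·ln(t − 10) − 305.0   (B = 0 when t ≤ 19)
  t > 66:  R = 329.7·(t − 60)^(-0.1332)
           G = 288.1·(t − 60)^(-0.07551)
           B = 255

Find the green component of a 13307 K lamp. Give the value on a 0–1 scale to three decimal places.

t = 13307/100 = 133.07; the t > 66 branch applies.
G = 288.1·(133.07 − 60)^(-0.07551) = 288.1·73.07^(-0.07551) = 288.1·0.72322 = 208.359.
On a 0–1 scale: 208.359/255 = 0.8171 → 0.817.

0.817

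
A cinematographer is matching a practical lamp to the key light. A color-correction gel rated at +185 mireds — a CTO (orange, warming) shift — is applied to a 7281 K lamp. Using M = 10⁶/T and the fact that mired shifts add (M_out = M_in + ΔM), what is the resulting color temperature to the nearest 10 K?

M_in = 10⁶/7281 = 137.34 mireds.
M_out = 137.34 + (+185) = 322.34 mireds.
T_out = 10⁶/322.34 = 3102.3 K → 3100 K.

3100 K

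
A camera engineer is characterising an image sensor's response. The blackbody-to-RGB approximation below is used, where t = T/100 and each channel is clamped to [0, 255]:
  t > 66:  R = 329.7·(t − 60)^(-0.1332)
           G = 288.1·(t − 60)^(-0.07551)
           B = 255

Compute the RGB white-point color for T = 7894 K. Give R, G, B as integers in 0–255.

R=223, G=231, B=255

t = 7894/100 = 78.94; the t > 66 branch applies.
R = 329.7·(78.94 − 60)^(-0.1332) = 329.7·18.94^(-0.1332) = 329.7·0.67585 = 222.829.
G = 288.1·(78.94 − 60)^(-0.07551) = 288.1·18.94^(-0.07551) = 288.1·0.80084 = 230.722.
B = 255 by definition for t > 66.
Rounded: (223, 231, 255).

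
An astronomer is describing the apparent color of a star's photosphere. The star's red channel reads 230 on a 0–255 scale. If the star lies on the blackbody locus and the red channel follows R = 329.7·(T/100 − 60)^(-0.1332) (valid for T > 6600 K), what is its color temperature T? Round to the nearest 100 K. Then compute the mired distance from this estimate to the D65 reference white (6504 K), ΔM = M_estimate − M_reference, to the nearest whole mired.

-20 mireds

(t − 60)^(-0.1332) = 230/329.7 = 0.69760.
t − 60 = 0.69760^(1/-0.1332) = 0.69760^(-7.508) = 14.932, so t = 74.932.
T = 100·t = 7493 K → 7500 K to the nearest 100 K.
M_estimate = 10⁶/7500 = 133.33; M_reference = 10⁶/6504 = 153.75.
ΔM = 133.33 − 153.75 = -20.42 → -20 mireds.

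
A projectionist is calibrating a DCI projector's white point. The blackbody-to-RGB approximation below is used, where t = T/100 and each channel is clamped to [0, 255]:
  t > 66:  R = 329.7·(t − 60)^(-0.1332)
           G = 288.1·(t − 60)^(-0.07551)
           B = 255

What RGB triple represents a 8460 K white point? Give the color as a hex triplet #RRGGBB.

t = 8460/100 = 84.6; the t > 66 branch applies.
R = 329.7·(84.6 − 60)^(-0.1332) = 329.7·24.6^(-0.1332) = 329.7·0.65272 = 215.202.
G = 288.1·(84.6 − 60)^(-0.07551) = 288.1·24.6^(-0.07551) = 288.1·0.78518 = 226.211.
B = 255 by definition for t > 66.
Rounded: (215, 226, 255).
In hex: #D7E2FF.

#D7E2FF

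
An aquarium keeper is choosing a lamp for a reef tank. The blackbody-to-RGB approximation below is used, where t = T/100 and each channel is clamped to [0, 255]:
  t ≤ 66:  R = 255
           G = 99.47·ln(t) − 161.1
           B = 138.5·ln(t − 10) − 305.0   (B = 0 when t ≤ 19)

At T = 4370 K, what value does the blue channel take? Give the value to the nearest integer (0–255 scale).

t = 4370/100 = 43.7; the t ≤ 66 branch applies.
B = 138.5·ln(43.7 − 10) − 305.0 = 138.5·ln 33.7 − 305.0 = 138.5·3.5175 − 305.0 = 182.173.
Rounded: 182.

182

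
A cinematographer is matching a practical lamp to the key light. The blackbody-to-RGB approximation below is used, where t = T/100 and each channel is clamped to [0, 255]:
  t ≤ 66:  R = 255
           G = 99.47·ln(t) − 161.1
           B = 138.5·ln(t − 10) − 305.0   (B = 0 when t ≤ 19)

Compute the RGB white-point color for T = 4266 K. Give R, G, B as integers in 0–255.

R=255, G=212, B=178

t = 4266/100 = 42.66; the t ≤ 66 branch applies.
R = 255 by definition for t ≤ 66.
G = 99.47·ln 42.66 − 161.1 = 99.47·3.7533 − 161.1 = 212.237.
B = 138.5·ln(42.66 − 10) − 305.0 = 138.5·ln 32.66 − 305.0 = 138.5·3.4862 − 305.0 = 177.832.
Rounded: (255, 212, 178).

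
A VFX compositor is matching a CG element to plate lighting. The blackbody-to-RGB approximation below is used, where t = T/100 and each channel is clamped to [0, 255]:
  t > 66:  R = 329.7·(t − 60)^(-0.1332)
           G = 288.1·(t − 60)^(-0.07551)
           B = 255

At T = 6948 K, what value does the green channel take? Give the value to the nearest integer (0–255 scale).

t = 6948/100 = 69.48; the t > 66 branch applies.
G = 288.1·(69.48 − 60)^(-0.07551) = 288.1·9.48^(-0.07551) = 288.1·0.84380 = 243.100.
Rounded: 243.

243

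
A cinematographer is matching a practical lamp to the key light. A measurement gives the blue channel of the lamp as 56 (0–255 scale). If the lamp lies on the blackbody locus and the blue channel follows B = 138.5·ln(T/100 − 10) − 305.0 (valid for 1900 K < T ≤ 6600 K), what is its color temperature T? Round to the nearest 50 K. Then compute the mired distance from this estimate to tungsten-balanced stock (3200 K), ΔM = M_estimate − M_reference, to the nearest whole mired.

+113 mireds

ln(t − 10) = (56 + 305.0) / 138.5 = 2.6065.
t − 10 = e^2.6065 = 13.552, so t = 23.552.
T = 100·t = 2355 K → 2350 K to the nearest 50 K.
M_estimate = 10⁶/2350 = 425.53; M_reference = 10⁶/3200 = 312.50.
ΔM = 425.53 − 312.50 = 113.03 → +113 mireds.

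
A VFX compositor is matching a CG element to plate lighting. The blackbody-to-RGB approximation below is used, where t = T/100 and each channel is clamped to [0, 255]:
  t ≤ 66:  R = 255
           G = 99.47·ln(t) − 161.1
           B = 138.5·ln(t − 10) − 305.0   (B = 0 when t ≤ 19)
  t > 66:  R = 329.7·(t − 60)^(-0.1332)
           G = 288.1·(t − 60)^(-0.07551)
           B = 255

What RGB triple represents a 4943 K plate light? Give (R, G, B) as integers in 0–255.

(255, 227, 204)

t = 4943/100 = 49.43; the t ≤ 66 branch applies.
R = 255 by definition for t ≤ 66.
G = 99.47·ln 49.43 − 161.1 = 99.47·3.9006 − 161.1 = 226.888.
B = 138.5·ln(49.43 − 10) − 305.0 = 138.5·ln 39.43 − 305.0 = 138.5·3.6745 − 305.0 = 203.922.
Rounded: (255, 227, 204).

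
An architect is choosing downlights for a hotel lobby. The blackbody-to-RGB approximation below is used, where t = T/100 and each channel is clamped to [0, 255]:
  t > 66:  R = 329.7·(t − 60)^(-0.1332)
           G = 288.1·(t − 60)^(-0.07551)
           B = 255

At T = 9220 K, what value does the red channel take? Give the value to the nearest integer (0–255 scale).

t = 9220/100 = 92.2; the t > 66 branch applies.
R = 329.7·(92.2 − 60)^(-0.1332) = 329.7·32.2^(-0.1332) = 329.7·0.62973 = 207.622.
Rounded: 208.

208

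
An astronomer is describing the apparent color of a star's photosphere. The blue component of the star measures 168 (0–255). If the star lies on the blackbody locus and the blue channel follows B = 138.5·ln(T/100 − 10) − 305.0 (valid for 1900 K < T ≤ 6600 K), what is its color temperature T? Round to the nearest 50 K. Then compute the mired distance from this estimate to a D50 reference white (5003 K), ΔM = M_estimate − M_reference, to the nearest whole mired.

+47 mireds

ln(t − 10) = (168 + 305.0) / 138.5 = 3.4152.
t − 10 = e^3.4152 = 30.422, so t = 40.422.
T = 100·t = 4042 K → 4050 K to the nearest 50 K.
M_estimate = 10⁶/4050 = 246.91; M_reference = 10⁶/5003 = 199.88.
ΔM = 246.91 − 199.88 = 47.03 → +47 mireds.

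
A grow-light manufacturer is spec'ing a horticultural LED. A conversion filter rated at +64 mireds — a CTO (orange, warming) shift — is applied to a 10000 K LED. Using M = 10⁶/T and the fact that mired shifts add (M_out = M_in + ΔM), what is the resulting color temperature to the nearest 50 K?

M_in = 10⁶/10000 = 100.00 mireds.
M_out = 100.00 + (+64) = 164.00 mireds.
T_out = 10⁶/164.00 = 6097.6 K → 6100 K.

6100 K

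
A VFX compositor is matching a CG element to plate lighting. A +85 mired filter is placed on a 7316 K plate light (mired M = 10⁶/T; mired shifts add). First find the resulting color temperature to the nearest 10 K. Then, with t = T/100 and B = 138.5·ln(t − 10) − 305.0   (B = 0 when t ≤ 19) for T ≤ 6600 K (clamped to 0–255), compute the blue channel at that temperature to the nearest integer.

188

M_in = 10⁶/7316 = 136.69; M_out = 136.69 + (+85) = 221.69.
T_out = 10⁶/221.69 = 4510.9 K → 4510 K; t = 45.1.
B = 138.5·ln(45.1 − 10) − 305.0 = 138.5·ln 35.1 − 305.0 = 138.5·3.5582 − 305.0 = 187.811.
Rounded: 188.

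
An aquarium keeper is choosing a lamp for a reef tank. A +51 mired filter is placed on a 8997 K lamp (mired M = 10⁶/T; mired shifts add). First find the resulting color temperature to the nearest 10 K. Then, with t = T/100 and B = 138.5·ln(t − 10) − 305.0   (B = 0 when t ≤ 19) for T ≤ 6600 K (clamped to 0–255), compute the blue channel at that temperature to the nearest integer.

241

M_in = 10⁶/8997 = 111.15; M_out = 111.15 + (+51) = 162.15.
T_out = 10⁶/162.15 = 6167.2 K → 6170 K; t = 61.7.
B = 138.5·ln(61.7 − 10) − 305.0 = 138.5·ln 51.7 − 305.0 = 138.5·3.9455 − 305.0 = 241.446.
Rounded: 241.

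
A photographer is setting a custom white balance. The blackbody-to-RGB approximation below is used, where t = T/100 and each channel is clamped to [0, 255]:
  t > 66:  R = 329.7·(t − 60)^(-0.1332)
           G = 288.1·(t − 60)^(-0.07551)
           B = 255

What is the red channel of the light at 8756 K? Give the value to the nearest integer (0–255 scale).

212

t = 8756/100 = 87.56; the t > 66 branch applies.
R = 329.7·(87.56 − 60)^(-0.1332) = 329.7·27.56^(-0.1332) = 329.7·0.64292 = 211.970.
Rounded: 212.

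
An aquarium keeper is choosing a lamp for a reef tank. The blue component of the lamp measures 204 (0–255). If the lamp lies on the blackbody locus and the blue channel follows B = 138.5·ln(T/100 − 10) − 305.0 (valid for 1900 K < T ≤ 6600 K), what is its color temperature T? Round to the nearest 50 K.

ln(t − 10) = (204 + 305.0) / 138.5 = 3.6751.
t − 10 = e^3.6751 = 39.452, so t = 49.452.
T = 100·t = 4945 K → 4950 K to the nearest 50 K.

4950 K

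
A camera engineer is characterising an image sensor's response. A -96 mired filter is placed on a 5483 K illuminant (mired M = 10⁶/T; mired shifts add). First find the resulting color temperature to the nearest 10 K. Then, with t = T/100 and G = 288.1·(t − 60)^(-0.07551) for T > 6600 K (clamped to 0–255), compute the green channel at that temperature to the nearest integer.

213

M_in = 10⁶/5483 = 182.38; M_out = 182.38 + (-96) = 86.38.
T_out = 10⁶/86.38 = 11576.5 K → 11580 K; t = 115.8.
G = 288.1·(115.8 − 60)^(-0.07551) = 288.1·55.8^(-0.07551) = 288.1·0.73809 = 212.645.
Rounded: 213.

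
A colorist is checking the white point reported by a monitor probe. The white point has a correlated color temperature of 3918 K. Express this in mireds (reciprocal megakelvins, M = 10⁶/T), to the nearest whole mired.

255 mireds

M = 10⁶ / 3918 = 255.232 → 255 mireds.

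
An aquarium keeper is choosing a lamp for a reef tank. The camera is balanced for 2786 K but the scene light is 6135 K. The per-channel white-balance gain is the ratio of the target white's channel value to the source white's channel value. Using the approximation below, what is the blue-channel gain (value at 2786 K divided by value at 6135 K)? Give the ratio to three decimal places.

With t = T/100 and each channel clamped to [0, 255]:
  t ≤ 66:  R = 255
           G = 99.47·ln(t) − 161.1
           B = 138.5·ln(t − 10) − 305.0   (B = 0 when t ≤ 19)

At 6135 K (t = 61.35):
  B = 138.5·ln(61.35 − 10) − 305.0 = 138.5·ln 51.35 − 305.0 = 138.5·3.9387 − 305.0 = 240.505.
At 2786 K (t = 27.86):
  B = 138.5·ln(27.86 − 10) − 305.0 = 138.5·ln 17.86 − 305.0 = 138.5·2.8826 − 305.0 = 94.235.
Gain = 94.235 / 240.505 = 0.3918 → 0.392.

0.392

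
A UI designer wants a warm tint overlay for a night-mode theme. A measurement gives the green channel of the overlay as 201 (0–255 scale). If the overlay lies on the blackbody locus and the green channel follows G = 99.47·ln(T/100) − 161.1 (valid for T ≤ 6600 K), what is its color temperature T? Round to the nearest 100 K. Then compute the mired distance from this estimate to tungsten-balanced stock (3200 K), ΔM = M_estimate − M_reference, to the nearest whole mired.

ln t = (201 + 161.1) / 99.47 = 3.6403.
t = e^3.6403 = 38.103.
T = 100·t = 3810 K → 3800 K to the nearest 100 K.
M_estimate = 10⁶/3800 = 263.16; M_reference = 10⁶/3200 = 312.50.
ΔM = 263.16 − 312.50 = -49.34 → -49 mireds.

-49 mireds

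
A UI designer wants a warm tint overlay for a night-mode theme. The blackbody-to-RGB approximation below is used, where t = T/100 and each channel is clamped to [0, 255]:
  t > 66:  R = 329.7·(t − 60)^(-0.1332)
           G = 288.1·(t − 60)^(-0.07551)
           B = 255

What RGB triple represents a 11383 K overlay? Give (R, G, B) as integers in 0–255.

(194, 213, 255)

t = 11383/100 = 113.83; the t > 66 branch applies.
R = 329.7·(113.83 − 60)^(-0.1332) = 329.7·53.83^(-0.1332) = 329.7·0.58807 = 193.886.
G = 288.1·(113.83 − 60)^(-0.07551) = 288.1·53.83^(-0.07551) = 288.1·0.74010 = 213.223.
B = 255 by definition for t > 66.
Rounded: (194, 213, 255).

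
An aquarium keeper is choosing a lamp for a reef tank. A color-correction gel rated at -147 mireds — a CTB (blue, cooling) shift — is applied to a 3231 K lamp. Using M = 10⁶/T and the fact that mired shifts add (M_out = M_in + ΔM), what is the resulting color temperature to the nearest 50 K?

M_in = 10⁶/3231 = 309.50 mireds.
M_out = 309.50 + (-147) = 162.50 mireds.
T_out = 10⁶/162.50 = 6153.8 K → 6150 K.

6150 K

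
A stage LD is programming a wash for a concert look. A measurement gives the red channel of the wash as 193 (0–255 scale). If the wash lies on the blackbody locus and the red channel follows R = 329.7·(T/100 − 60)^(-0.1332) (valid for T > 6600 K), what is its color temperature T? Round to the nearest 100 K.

(t − 60)^(-0.1332) = 193/329.7 = 0.58538.
t − 60 = 0.58538^(1/-0.1332) = 0.58538^(-7.508) = 55.713, so t = 115.713.
T = 100·t = 11571 K → 11600 K to the nearest 100 K.

11600 K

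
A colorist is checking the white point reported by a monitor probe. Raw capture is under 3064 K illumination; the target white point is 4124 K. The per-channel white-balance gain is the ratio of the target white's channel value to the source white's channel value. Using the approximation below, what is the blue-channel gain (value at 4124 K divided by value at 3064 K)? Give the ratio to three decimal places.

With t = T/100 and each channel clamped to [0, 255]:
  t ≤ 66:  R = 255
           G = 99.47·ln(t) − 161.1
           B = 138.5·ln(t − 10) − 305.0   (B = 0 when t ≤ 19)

1.502

At 3064 K (t = 30.64):
  B = 138.5·ln(30.64 − 10) − 305.0 = 138.5·ln 20.64 − 305.0 = 138.5·3.0272 − 305.0 = 114.271.
At 4124 K (t = 41.24):
  B = 138.5·ln(41.24 − 10) − 305.0 = 138.5·ln 31.24 − 305.0 = 138.5·3.4417 − 305.0 = 171.675.
Gain = 171.675 / 114.271 = 1.5023 → 1.502.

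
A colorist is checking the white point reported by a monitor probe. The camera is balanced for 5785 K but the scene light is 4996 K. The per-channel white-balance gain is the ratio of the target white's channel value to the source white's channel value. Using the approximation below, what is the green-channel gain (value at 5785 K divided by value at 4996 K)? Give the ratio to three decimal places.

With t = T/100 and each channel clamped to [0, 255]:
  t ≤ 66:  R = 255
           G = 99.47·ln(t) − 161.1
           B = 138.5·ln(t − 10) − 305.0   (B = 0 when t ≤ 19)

1.064

At 4996 K (t = 49.96):
  G = 99.47·ln 49.96 − 161.1 = 99.47·3.9112 − 161.1 = 227.949.
At 5785 K (t = 57.85):
  G = 99.47·ln 57.85 − 161.1 = 99.47·4.0579 − 161.1 = 242.535.
Gain = 242.535 / 227.949 = 1.0640 → 1.064.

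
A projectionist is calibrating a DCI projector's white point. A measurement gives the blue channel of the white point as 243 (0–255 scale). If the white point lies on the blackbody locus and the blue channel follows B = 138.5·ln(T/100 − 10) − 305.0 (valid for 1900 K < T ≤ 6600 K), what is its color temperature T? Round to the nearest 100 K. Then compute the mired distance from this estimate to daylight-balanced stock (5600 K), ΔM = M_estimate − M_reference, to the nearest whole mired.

-17 mireds

ln(t − 10) = (243 + 305.0) / 138.5 = 3.9567.
t − 10 = e^3.9567 = 52.283, so t = 62.283.
T = 100·t = 6228 K → 6200 K to the nearest 100 K.
M_estimate = 10⁶/6200 = 161.29; M_reference = 10⁶/5600 = 178.57.
ΔM = 161.29 − 178.57 = -17.28 → -17 mireds.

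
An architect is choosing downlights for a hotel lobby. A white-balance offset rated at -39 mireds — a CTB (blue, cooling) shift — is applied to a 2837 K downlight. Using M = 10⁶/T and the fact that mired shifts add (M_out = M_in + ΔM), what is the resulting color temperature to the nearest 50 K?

3200 K

M_in = 10⁶/2837 = 352.49 mireds.
M_out = 352.49 + (-39) = 313.49 mireds.
T_out = 10⁶/313.49 = 3189.9 K → 3200 K.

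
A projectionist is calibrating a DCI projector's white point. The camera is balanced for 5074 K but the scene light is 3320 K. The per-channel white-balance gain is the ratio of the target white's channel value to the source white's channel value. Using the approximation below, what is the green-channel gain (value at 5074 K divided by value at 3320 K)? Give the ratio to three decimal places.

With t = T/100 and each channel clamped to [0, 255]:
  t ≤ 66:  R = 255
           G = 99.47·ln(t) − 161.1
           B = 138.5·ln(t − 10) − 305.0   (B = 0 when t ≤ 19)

1.225

At 3320 K (t = 33.2):
  G = 99.47·ln 33.2 − 161.1 = 99.47·3.5025 − 161.1 = 187.299.
At 5074 K (t = 50.74):
  G = 99.47·ln 50.74 − 161.1 = 99.47·3.9267 − 161.1 = 229.490.
Gain = 229.490 / 187.299 = 1.2253 → 1.225.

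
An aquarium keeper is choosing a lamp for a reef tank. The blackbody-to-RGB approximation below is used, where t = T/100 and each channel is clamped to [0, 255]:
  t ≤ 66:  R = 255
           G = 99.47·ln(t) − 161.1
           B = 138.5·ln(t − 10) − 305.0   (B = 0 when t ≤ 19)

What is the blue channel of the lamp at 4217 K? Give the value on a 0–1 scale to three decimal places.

t = 4217/100 = 42.17; the t ≤ 66 branch applies.
B = 138.5·ln(42.17 − 10) − 305.0 = 138.5·ln 32.17 − 305.0 = 138.5·3.4710 − 305.0 = 175.738.
On a 0–1 scale: 175.738/255 = 0.6892 → 0.689.

0.689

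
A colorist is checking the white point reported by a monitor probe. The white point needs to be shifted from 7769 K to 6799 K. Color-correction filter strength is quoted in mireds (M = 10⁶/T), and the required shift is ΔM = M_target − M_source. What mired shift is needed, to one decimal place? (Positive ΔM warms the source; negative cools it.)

+18.4 mireds

M_source = 10⁶/7769 = 128.717; M_target = 10⁶/6799 = 147.080.
ΔM = 147.080 − 128.717 = 18.364 → +18.4 mireds, a warming shift.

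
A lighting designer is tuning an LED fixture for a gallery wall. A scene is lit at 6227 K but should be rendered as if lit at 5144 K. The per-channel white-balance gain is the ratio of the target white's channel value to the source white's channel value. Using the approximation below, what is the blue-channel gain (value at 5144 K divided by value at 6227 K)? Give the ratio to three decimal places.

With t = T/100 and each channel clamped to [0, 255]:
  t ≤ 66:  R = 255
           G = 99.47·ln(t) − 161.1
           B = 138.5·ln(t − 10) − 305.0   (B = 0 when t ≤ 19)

At 6227 K (t = 62.27):
  B = 138.5·ln(62.27 − 10) − 305.0 = 138.5·ln 52.27 − 305.0 = 138.5·3.9564 − 305.0 = 242.965.
At 5144 K (t = 51.44):
  B = 138.5·ln(51.44 − 10) − 305.0 = 138.5·ln 41.44 − 305.0 = 138.5·3.7242 − 305.0 = 210.808.
Gain = 210.808 / 242.965 = 0.8676 → 0.868.

0.868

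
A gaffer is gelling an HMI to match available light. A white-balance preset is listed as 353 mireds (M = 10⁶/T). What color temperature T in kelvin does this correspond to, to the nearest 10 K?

2830 K

T = 10⁶ / 353 = 2832.86 K → 2830 K.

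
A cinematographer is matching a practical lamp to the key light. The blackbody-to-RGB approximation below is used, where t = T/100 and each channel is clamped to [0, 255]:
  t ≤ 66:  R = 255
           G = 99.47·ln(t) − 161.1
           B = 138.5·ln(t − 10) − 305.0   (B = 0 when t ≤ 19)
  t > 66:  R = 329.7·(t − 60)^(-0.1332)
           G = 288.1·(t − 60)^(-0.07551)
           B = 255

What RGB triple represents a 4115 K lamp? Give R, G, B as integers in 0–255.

t = 4115/100 = 41.15; the t ≤ 66 branch applies.
R = 255 by definition for t ≤ 66.
G = 99.47·ln 41.15 − 161.1 = 99.47·3.7172 − 161.1 = 208.652.
B = 138.5·ln(41.15 − 10) − 305.0 = 138.5·ln 31.15 − 305.0 = 138.5·3.4388 − 305.0 = 171.276.
Rounded: (255, 209, 171).

R=255, G=209, B=171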